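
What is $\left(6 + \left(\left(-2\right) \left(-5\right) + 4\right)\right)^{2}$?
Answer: $400$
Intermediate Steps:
$\left(6 + \left(\left(-2\right) \left(-5\right) + 4\right)\right)^{2} = \left(6 + \left(10 + 4\right)\right)^{2} = \left(6 + 14\right)^{2} = 20^{2} = 400$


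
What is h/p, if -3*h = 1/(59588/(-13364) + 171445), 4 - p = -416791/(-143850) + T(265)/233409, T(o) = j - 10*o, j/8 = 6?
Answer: -566550659675/324534125442250368 ≈ -1.7457e-6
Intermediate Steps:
j = 48 (j = 8*6 = 48)
T(o) = 48 - 10*o
p = 4155007309/3730653850 (p = 4 - (-416791/(-143850) + (48 - 10*265)/233409) = 4 - (-416791*(-1/143850) + (48 - 2650)*(1/233409)) = 4 - (416791/143850 - 2602*1/233409) = 4 - (416791/143850 - 2602/233409) = 4 - 1*10767608091/3730653850 = 4 - 10767608091/3730653850 = 4155007309/3730653850 ≈ 1.1137)
h = -3341/1718348544 (h = -1/(3*(59588/(-13364) + 171445)) = -1/(3*(59588*(-1/13364) + 171445)) = -1/(3*(-14897/3341 + 171445)) = -1/(3*572782848/3341) = -⅓*3341/572782848 = -3341/1718348544 ≈ -1.9443e-6)
h/p = -3341/(1718348544*4155007309/3730653850) = -3341/1718348544*3730653850/4155007309 = -566550659675/324534125442250368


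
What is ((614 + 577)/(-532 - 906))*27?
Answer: -32157/1438 ≈ -22.362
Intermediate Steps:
((614 + 577)/(-532 - 906))*27 = (1191/(-1438))*27 = (1191*(-1/1438))*27 = -1191/1438*27 = -32157/1438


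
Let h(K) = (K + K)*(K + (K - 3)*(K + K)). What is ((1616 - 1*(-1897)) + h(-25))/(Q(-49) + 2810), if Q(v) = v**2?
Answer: -65237/5211 ≈ -12.519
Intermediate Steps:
h(K) = 2*K*(K + 2*K*(-3 + K)) (h(K) = (2*K)*(K + (-3 + K)*(2*K)) = (2*K)*(K + 2*K*(-3 + K)) = 2*K*(K + 2*K*(-3 + K)))
((1616 - 1*(-1897)) + h(-25))/(Q(-49) + 2810) = ((1616 - 1*(-1897)) + (-25)**2*(-10 + 4*(-25)))/((-49)**2 + 2810) = ((1616 + 1897) + 625*(-10 - 100))/(2401 + 2810) = (3513 + 625*(-110))/5211 = (3513 - 68750)*(1/5211) = -65237*1/5211 = -65237/5211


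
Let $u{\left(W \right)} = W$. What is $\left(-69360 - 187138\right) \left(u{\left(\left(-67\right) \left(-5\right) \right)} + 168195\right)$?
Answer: $-43227607940$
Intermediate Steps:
$\left(-69360 - 187138\right) \left(u{\left(\left(-67\right) \left(-5\right) \right)} + 168195\right) = \left(-69360 - 187138\right) \left(\left(-67\right) \left(-5\right) + 168195\right) = - 256498 \left(335 + 168195\right) = \left(-256498\right) 168530 = -43227607940$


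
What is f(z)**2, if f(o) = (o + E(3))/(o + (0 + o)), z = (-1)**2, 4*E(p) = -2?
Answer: 1/16 ≈ 0.062500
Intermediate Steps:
E(p) = -1/2 (E(p) = (1/4)*(-2) = -1/2)
z = 1
f(o) = (-1/2 + o)/(2*o) (f(o) = (o - 1/2)/(o + (0 + o)) = (-1/2 + o)/(o + o) = (-1/2 + o)/((2*o)) = (-1/2 + o)*(1/(2*o)) = (-1/2 + o)/(2*o))
f(z)**2 = ((1/4)*(-1 + 2*1)/1)**2 = ((1/4)*1*(-1 + 2))**2 = ((1/4)*1*1)**2 = (1/4)**2 = 1/16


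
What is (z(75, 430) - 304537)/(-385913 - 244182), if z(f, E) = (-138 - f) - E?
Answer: 61036/126019 ≈ 0.48434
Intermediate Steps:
z(f, E) = -138 - E - f
(z(75, 430) - 304537)/(-385913 - 244182) = ((-138 - 1*430 - 1*75) - 304537)/(-385913 - 244182) = ((-138 - 430 - 75) - 304537)/(-630095) = (-643 - 304537)*(-1/630095) = -305180*(-1/630095) = 61036/126019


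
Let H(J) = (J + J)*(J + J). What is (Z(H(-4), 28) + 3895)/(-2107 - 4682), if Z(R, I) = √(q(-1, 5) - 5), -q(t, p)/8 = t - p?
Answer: -3895/6789 - √43/6789 ≈ -0.57469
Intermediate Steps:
H(J) = 4*J² (H(J) = (2*J)*(2*J) = 4*J²)
q(t, p) = -8*t + 8*p (q(t, p) = -8*(t - p) = -8*t + 8*p)
Z(R, I) = √43 (Z(R, I) = √((-8*(-1) + 8*5) - 5) = √((8 + 40) - 5) = √(48 - 5) = √43)
(Z(H(-4), 28) + 3895)/(-2107 - 4682) = (√43 + 3895)/(-2107 - 4682) = (3895 + √43)/(-6789) = (3895 + √43)*(-1/6789) = -3895/6789 - √43/6789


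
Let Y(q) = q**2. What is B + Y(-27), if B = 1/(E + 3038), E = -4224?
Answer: 864593/1186 ≈ 729.00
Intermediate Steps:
B = -1/1186 (B = 1/(-4224 + 3038) = 1/(-1186) = -1/1186 ≈ -0.00084317)
B + Y(-27) = -1/1186 + (-27)**2 = -1/1186 + 729 = 864593/1186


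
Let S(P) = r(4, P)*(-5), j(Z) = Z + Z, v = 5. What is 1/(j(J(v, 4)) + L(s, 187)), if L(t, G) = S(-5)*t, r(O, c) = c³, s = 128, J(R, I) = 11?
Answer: 1/80022 ≈ 1.2497e-5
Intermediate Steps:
j(Z) = 2*Z
S(P) = -5*P³ (S(P) = P³*(-5) = -5*P³)
L(t, G) = 625*t (L(t, G) = (-5*(-5)³)*t = (-5*(-125))*t = 625*t)
1/(j(J(v, 4)) + L(s, 187)) = 1/(2*11 + 625*128) = 1/(22 + 80000) = 1/80022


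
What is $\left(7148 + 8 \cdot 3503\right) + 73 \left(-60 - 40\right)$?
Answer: $27872$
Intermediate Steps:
$\left(7148 + 8 \cdot 3503\right) + 73 \left(-60 - 40\right) = \left(7148 + 28024\right) + 73 \left(-100\right) = 35172 - 7300 = 27872$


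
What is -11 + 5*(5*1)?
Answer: 14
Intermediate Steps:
-11 + 5*(5*1) = -11 + 5*5 = -11 + 25 = 14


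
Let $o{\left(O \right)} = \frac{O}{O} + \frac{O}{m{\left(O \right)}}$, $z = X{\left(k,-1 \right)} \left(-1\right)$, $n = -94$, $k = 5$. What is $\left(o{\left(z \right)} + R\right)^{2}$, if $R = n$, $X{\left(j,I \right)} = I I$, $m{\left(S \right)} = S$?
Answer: $8464$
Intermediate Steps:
$X{\left(j,I \right)} = I^{2}$
$R = -94$
$z = -1$ ($z = \left(-1\right)^{2} \left(-1\right) = 1 \left(-1\right) = -1$)
$o{\left(O \right)} = 2$ ($o{\left(O \right)} = \frac{O}{O} + \frac{O}{O} = 1 + 1 = 2$)
$\left(o{\left(z \right)} + R\right)^{2} = \left(2 - 94\right)^{2} = \left(-92\right)^{2} = 8464$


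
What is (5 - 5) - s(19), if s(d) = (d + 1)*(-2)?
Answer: 40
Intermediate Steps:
s(d) = -2 - 2*d (s(d) = (1 + d)*(-2) = -2 - 2*d)
(5 - 5) - s(19) = (5 - 5) - (-2 - 2*19) = 0 - (-2 - 38) = 0 - 1*(-40) = 0 + 40 = 40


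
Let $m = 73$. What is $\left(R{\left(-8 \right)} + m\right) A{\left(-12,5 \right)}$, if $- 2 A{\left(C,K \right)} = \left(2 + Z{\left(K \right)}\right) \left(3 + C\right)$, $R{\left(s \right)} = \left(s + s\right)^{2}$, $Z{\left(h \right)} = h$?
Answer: $\frac{20727}{2} \approx 10364.0$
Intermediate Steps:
$R{\left(s \right)} = 4 s^{2}$ ($R{\left(s \right)} = \left(2 s\right)^{2} = 4 s^{2}$)
$A{\left(C,K \right)} = - \frac{\left(2 + K\right) \left(3 + C\right)}{2}$
$\left(R{\left(-8 \right)} + m\right) A{\left(-12,5 \right)} = \left(4 \left(-8\right)^{2} + 73\right) \left(-3 - -12 - \frac{15}{2} - \left(-6\right) 5\right) = \left(4 \cdot 64 + 73\right) \left(-3 + 12 - \frac{15}{2} + 30\right) = \left(256 + 73\right) \frac{63}{2} = 329 \cdot \frac{63}{2} = \frac{20727}{2}$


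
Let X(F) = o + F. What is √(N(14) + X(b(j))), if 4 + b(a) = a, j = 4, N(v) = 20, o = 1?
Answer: √21 ≈ 4.5826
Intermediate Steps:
b(a) = -4 + a
X(F) = 1 + F
√(N(14) + X(b(j))) = √(20 + (1 + (-4 + 4))) = √(20 + (1 + 0)) = √(20 + 1) = √21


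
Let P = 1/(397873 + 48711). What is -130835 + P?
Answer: -58428817639/446584 ≈ -1.3084e+5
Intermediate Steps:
P = 1/446584 ≈ 2.2392e-6
-130835 + P = -130835 + 1/446584 = -58428817639/446584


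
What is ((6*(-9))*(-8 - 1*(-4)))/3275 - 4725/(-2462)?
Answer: 16006167/8063050 ≈ 1.9851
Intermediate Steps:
((6*(-9))*(-8 - 1*(-4)))/3275 - 4725/(-2462) = -54*(-8 + 4)*(1/3275) - 4725*(-1/2462) = -54*(-4)*(1/3275) + 4725/2462 = 216*(1/3275) + 4725/2462 = 216/3275 + 4725/2462 = 16006167/8063050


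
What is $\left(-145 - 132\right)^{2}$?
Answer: $76729$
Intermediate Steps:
$\left(-145 - 132\right)^{2} = \left(-277\right)^{2} = 76729$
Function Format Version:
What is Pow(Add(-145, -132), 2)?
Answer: 76729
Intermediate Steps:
Pow(Add(-145, -132), 2) = Pow(-277, 2) = 76729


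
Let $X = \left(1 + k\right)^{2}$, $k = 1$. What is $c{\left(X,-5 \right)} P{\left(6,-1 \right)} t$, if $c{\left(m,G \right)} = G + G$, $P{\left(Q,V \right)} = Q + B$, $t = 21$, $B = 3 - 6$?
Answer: $-630$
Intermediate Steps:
$B = -3$ ($B = 3 - 6 = -3$)
$P{\left(Q,V \right)} = -3 + Q$ ($P{\left(Q,V \right)} = Q - 3 = -3 + Q$)
$X = 4$ ($X = \left(1 + 1\right)^{2} = 2^{2} = 4$)
$c{\left(m,G \right)} = 2 G$
$c{\left(X,-5 \right)} P{\left(6,-1 \right)} t = 2 \left(-5\right) \left(-3 + 6\right) 21 = \left(-10\right) 3 \cdot 21 = \left(-30\right) 21 = -630$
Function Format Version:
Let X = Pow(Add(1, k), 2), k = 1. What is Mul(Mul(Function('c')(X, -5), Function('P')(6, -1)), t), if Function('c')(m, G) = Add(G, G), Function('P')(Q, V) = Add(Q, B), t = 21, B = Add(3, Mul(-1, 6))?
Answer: -630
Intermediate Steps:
B = -3 (B = Add(3, -6) = -3)
Function('P')(Q, V) = Add(-3, Q) (Function('P')(Q, V) = Add(Q, -3) = Add(-3, Q))
X = 4 (X = Pow(Add(1, 1), 2) = Pow(2, 2) = 4)
Function('c')(m, G) = Mul(2, G)
Mul(Mul(Function('c')(X, -5), Function('P')(6, -1)), t) = Mul(Mul(Mul(2, -5), Add(-3, 6)), 21) = Mul(Mul(-10, 3), 21) = Mul(-30, 21) = -630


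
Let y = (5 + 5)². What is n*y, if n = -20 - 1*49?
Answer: -6900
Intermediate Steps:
y = 100 (y = 10² = 100)
n = -69 (n = -20 - 49 = -69)
n*y = -69*100 = -6900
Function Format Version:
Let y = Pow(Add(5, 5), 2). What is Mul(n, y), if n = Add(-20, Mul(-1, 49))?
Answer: -6900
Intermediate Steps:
y = 100 (y = Pow(10, 2) = 100)
n = -69 (n = Add(-20, -49) = -69)
Mul(n, y) = Mul(-69, 100) = -6900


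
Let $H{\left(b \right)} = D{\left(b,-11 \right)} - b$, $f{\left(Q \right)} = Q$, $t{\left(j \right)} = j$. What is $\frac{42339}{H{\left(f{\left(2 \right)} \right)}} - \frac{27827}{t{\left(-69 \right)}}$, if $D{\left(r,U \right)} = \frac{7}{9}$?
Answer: $- \frac{2362402}{69} \approx -34238.0$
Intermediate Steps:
$D{\left(r,U \right)} = \frac{7}{9}$ ($D{\left(r,U \right)} = 7 \cdot \frac{1}{9} = \frac{7}{9}$)
$H{\left(b \right)} = \frac{7}{9} - b$
$\frac{42339}{H{\left(f{\left(2 \right)} \right)}} - \frac{27827}{t{\left(-69 \right)}} = \frac{42339}{\frac{7}{9} - 2} - \frac{27827}{-69} = \frac{42339}{\frac{7}{9} - 2} - - \frac{27827}{69} = \frac{42339}{- \frac{11}{9}} + \frac{27827}{69} = 42339 \left(- \frac{9}{11}\right) + \frac{27827}{69} = -34641 + \frac{27827}{69} = - \frac{2362402}{69}$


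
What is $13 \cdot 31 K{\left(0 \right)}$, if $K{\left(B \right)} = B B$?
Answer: $0$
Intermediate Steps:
$K{\left(B \right)} = B^{2}$
$13 \cdot 31 K{\left(0 \right)} = 13 \cdot 31 \cdot 0^{2} = 403 \cdot 0 = 0$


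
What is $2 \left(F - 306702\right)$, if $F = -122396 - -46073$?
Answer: $-766050$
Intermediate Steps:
$F = -76323$ ($F = -122396 + 46073 = -76323$)
$2 \left(F - 306702\right) = 2 \left(-76323 - 306702\right) = 2 \left(-383025\right) = -766050$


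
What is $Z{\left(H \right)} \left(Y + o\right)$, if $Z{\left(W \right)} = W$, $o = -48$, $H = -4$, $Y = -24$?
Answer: $288$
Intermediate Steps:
$Z{\left(H \right)} \left(Y + o\right) = - 4 \left(-24 - 48\right) = \left(-4\right) \left(-72\right) = 288$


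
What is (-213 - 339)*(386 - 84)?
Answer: -166704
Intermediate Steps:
(-213 - 339)*(386 - 84) = -552*302 = -166704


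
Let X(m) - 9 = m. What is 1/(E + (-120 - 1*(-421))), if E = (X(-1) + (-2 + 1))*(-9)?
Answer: 1/238 ≈ 0.0042017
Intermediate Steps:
X(m) = 9 + m
E = -63 (E = ((9 - 1) + (-2 + 1))*(-9) = (8 - 1)*(-9) = 7*(-9) = -63)
1/(E + (-120 - 1*(-421))) = 1/(-63 + (-120 - 1*(-421))) = 1/(-63 + (-120 + 421)) = 1/(-63 + 301) = 1/238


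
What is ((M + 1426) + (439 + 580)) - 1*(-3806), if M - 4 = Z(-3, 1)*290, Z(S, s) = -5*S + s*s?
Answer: 10895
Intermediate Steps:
Z(S, s) = s**2 - 5*S (Z(S, s) = -5*S + s**2 = s**2 - 5*S)
M = 4644 (M = 4 + (1**2 - 5*(-3))*290 = 4 + (1 + 15)*290 = 4 + 16*290 = 4 + 4640 = 4644)
((M + 1426) + (439 + 580)) - 1*(-3806) = ((4644 + 1426) + (439 + 580)) - 1*(-3806) = (6070 + 1019) + 3806 = 7089 + 3806 = 10895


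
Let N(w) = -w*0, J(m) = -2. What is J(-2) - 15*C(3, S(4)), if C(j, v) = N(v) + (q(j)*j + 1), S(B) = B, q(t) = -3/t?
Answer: 28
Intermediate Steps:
N(w) = 0 (N(w) = -1*0 = 0)
C(j, v) = -2 (C(j, v) = 0 + ((-3/j)*j + 1) = 0 + (-3 + 1) = 0 - 2 = -2)
J(-2) - 15*C(3, S(4)) = -2 - 15*(-2) = -2 + 30 = 28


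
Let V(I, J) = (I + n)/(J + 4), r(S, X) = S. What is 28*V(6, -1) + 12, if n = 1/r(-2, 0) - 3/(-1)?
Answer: 274/3 ≈ 91.333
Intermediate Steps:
n = 5/2 (n = 1/(-2) - 3/(-1) = 1*(-1/2) - 3*(-1) = -1/2 + 3 = 5/2 ≈ 2.5000)
V(I, J) = (5/2 + I)/(4 + J) (V(I, J) = (I + 5/2)/(J + 4) = (5/2 + I)/(4 + J))
28*V(6, -1) + 12 = 28*((5/2 + 6)/(4 - 1)) + 12 = 28*((17/2)/3) + 12 = 28*((1/3)*(17/2)) + 12 = 28*(17/6) + 12 = 238/3 + 12 = 274/3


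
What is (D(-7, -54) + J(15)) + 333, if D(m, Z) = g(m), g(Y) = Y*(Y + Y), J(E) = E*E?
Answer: 656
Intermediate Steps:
J(E) = E²
g(Y) = 2*Y² (g(Y) = Y*(2*Y) = 2*Y²)
D(m, Z) = 2*m²
(D(-7, -54) + J(15)) + 333 = (2*(-7)² + 15²) + 333 = (2*49 + 225) + 333 = (98 + 225) + 333 = 323 + 333 = 656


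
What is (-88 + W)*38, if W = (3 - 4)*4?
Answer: -3496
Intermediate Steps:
W = -4 (W = -1*4 = -4)
(-88 + W)*38 = (-88 - 4)*38 = -92*38 = -3496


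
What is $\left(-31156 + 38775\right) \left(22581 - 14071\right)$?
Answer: $64837690$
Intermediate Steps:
$\left(-31156 + 38775\right) \left(22581 - 14071\right) = 7619 \cdot 8510 = 64837690$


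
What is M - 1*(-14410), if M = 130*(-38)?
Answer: 9470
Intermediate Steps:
M = -4940
M - 1*(-14410) = -4940 - 1*(-14410) = -4940 + 14410 = 9470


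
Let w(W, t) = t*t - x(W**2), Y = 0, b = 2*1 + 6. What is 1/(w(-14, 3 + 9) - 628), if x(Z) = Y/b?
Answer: -1/484 ≈ -0.0020661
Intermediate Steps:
b = 8 (b = 2 + 6 = 8)
x(Z) = 0 (x(Z) = 0/8 = 0*(1/8) = 0)
w(W, t) = t**2 (w(W, t) = t*t - 1*0 = t**2 + 0 = t**2)
1/(w(-14, 3 + 9) - 628) = 1/((3 + 9)**2 - 628) = 1/(12**2 - 628) = 1/(144 - 628) = 1/(-484) = -1/484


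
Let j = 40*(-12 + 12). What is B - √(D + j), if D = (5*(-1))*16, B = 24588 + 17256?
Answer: 41844 - 4*I*√5 ≈ 41844.0 - 8.9443*I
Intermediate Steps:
j = 0 (j = 40*0 = 0)
B = 41844
D = -80 (D = -5*16 = -80)
B - √(D + j) = 41844 - √(-80 + 0) = 41844 - √(-80) = 41844 - 4*I*√5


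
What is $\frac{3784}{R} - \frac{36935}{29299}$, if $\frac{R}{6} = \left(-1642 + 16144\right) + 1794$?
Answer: $- \frac{5271821}{4314366} \approx -1.2219$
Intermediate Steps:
$R = 97776$ ($R = 6 \left(\left(-1642 + 16144\right) + 1794\right) = 6 \left(14502 + 1794\right) = 6 \cdot 16296 = 97776$)
$\frac{3784}{R} - \frac{36935}{29299} = \frac{3784}{97776} - \frac{36935}{29299} = 3784 \cdot \frac{1}{97776} - \frac{445}{353} = \frac{473}{12222} - \frac{445}{353} = - \frac{5271821}{4314366}$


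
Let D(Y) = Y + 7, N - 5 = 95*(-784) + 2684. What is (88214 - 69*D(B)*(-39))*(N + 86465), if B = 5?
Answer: 1768305044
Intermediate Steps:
N = -71791 (N = 5 + (95*(-784) + 2684) = 5 + (-74480 + 2684) = 5 - 71796 = -71791)
D(Y) = 7 + Y
(88214 - 69*D(B)*(-39))*(N + 86465) = (88214 - 69*(7 + 5)*(-39))*(-71791 + 86465) = (88214 - 69*12*(-39))*14674 = (88214 - 828*(-39))*14674 = (88214 + 32292)*14674 = 120506*14674 = 1768305044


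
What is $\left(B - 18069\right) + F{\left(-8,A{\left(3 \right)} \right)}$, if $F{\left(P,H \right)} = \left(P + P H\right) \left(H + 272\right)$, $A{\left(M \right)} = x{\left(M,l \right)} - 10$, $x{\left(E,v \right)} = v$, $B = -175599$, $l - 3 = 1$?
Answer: $-183028$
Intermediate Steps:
$l = 4$ ($l = 3 + 1 = 4$)
$A{\left(M \right)} = -6$ ($A{\left(M \right)} = 4 - 10 = -6$)
$F{\left(P,H \right)} = \left(272 + H\right) \left(P + H P\right)$ ($F{\left(P,H \right)} = \left(P + H P\right) \left(272 + H\right) = \left(272 + H\right) \left(P + H P\right)$)
$\left(B - 18069\right) + F{\left(-8,A{\left(3 \right)} \right)} = \left(-175599 - 18069\right) - 8 \left(272 + \left(-6\right)^{2} + 273 \left(-6\right)\right) = -193668 - 8 \left(272 + 36 - 1638\right) = -193668 - -10640 = -193668 + 10640 = -183028$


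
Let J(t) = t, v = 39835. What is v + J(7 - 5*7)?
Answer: 39807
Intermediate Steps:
v + J(7 - 5*7) = 39835 + (7 - 5*7) = 39835 + (7 - 35) = 39835 - 28 = 39807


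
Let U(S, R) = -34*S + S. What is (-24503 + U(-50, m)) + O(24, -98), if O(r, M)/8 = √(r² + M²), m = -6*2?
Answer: -22853 + 16*√2545 ≈ -22046.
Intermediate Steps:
m = -12
O(r, M) = 8*√(M² + r²) (O(r, M) = 8*√(r² + M²) = 8*√(M² + r²))
U(S, R) = -33*S
(-24503 + U(-50, m)) + O(24, -98) = (-24503 - 33*(-50)) + 8*√((-98)² + 24²) = (-24503 + 1650) + 8*√(9604 + 576) = -22853 + 8*√10180 = -22853 + 8*(2*√2545) = -22853 + 16*√2545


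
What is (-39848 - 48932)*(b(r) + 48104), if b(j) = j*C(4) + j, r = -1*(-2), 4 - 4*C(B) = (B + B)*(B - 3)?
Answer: -4270673120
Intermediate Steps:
C(B) = 1 - B*(-3 + B)/2 (C(B) = 1 - (B + B)*(B - 3)/4 = 1 - 2*B*(-3 + B)/4 = 1 - B*(-3 + B)/2)
r = 2
b(j) = 0 (b(j) = j*(1 - 1/2*4**2 + (3/2)*4) + j = j*(1 - 1/2*16 + 6) + j = j*(1 - 8 + 6) + j = j*(-1) + j = -j + j = 0)
(-39848 - 48932)*(b(r) + 48104) = (-39848 - 48932)*(0 + 48104) = -88780*48104 = -4270673120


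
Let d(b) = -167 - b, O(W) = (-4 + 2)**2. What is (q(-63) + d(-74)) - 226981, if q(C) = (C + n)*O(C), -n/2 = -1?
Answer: -227318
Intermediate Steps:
n = 2 (n = -2*(-1) = 2)
O(W) = 4 (O(W) = (-2)**2 = 4)
q(C) = 8 + 4*C (q(C) = (C + 2)*4 = (2 + C)*4 = 8 + 4*C)
(q(-63) + d(-74)) - 226981 = ((8 + 4*(-63)) + (-167 - 1*(-74))) - 226981 = ((8 - 252) + (-167 + 74)) - 226981 = (-244 - 93) - 226981 = -337 - 226981 = -227318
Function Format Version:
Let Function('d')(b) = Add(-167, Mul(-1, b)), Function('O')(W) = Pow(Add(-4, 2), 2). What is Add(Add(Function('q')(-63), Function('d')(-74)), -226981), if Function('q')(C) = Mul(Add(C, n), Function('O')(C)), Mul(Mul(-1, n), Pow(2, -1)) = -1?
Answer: -227318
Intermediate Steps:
n = 2 (n = Mul(-2, -1) = 2)
Function('O')(W) = 4 (Function('O')(W) = Pow(-2, 2) = 4)
Function('q')(C) = Add(8, Mul(4, C)) (Function('q')(C) = Mul(Add(C, 2), 4) = Mul(Add(2, C), 4) = Add(8, Mul(4, C)))
Add(Add(Function('q')(-63), Function('d')(-74)), -226981) = Add(Add(Add(8, Mul(4, -63)), Add(-167, Mul(-1, -74))), -226981) = Add(Add(Add(8, -252), Add(-167, 74)), -226981) = Add(Add(-244, -93), -226981) = Add(-337, -226981) = -227318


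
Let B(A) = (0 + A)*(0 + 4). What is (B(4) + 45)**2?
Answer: 3721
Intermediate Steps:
B(A) = 4*A (B(A) = A*4 = 4*A)
(B(4) + 45)**2 = (4*4 + 45)**2 = (16 + 45)**2 = 61**2 = 3721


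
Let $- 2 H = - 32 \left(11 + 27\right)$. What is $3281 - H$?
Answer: $2673$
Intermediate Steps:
$H = 608$ ($H = - \frac{\left(-32\right) \left(11 + 27\right)}{2} = - \frac{\left(-32\right) 38}{2} = \left(- \frac{1}{2}\right) \left(-1216\right) = 608$)
$3281 - H = 3281 - 608 = 2673$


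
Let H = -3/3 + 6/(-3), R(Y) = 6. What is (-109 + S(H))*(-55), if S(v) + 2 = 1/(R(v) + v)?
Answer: 18260/3 ≈ 6086.7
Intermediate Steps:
H = -3 (H = -3*1/3 + 6*(-1/3) = -1 - 2 = -3)
S(v) = -2 + 1/(6 + v)
(-109 + S(H))*(-55) = (-109 + (-11 - 2*(-3))/(6 - 3))*(-55) = (-109 + (-11 + 6)/3)*(-55) = (-109 + (1/3)*(-5))*(-55) = (-109 - 5/3)*(-55) = -332/3*(-55) = 18260/3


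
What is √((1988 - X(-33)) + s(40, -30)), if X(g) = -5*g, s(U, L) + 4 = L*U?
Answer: √619 ≈ 24.880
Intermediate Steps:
s(U, L) = -4 + L*U
√((1988 - X(-33)) + s(40, -30)) = √((1988 - (-5)*(-33)) + (-4 - 30*40)) = √((1988 - 1*165) + (-4 - 1200)) = √((1988 - 165) - 1204) = √(1823 - 1204) = √619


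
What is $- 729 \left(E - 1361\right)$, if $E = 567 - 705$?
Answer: $1092771$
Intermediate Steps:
$E = -138$ ($E = 567 - 705 = -138$)
$- 729 \left(E - 1361\right) = - 729 \left(-138 - 1361\right) = \left(-729\right) \left(-1499\right) = 1092771$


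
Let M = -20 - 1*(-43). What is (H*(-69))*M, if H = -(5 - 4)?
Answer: 1587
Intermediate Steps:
M = 23 (M = -20 + 43 = 23)
H = -1 (H = -1*1 = -1)
(H*(-69))*M = -1*(-69)*23 = 69*23 = 1587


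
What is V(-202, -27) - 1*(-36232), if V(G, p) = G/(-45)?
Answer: 1630642/45 ≈ 36237.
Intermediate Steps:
V(G, p) = -G/45 (V(G, p) = G*(-1/45) = -G/45)
V(-202, -27) - 1*(-36232) = -1/45*(-202) - 1*(-36232) = 202/45 + 36232 = 1630642/45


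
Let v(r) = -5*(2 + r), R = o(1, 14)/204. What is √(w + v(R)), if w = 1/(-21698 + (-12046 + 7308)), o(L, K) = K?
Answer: 9*I*√716400179/74902 ≈ 3.2161*I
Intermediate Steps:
R = 7/102 (R = 14/204 = 14*(1/204) = 7/102 ≈ 0.068627)
v(r) = -10 - 5*r
w = -1/26436 (w = 1/(-21698 - 4738) = 1/(-26436) = -1/26436 ≈ -3.7827e-5)
√(w + v(R)) = √(-1/26436 + (-10 - 5*7/102)) = √(-1/26436 + (-10 - 35/102)) = √(-1/26436 - 1055/102) = √(-1549449/149804) = 9*I*√716400179/74902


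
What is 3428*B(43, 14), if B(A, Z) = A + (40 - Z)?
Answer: 236532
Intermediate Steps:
B(A, Z) = 40 + A - Z
3428*B(43, 14) = 3428*(40 + 43 - 1*14) = 3428*(40 + 43 - 14) = 3428*69 = 236532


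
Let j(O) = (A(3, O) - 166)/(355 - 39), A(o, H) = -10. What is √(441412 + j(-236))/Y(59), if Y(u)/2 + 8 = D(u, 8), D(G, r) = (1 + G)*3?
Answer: √172178051/6794 ≈ 1.9314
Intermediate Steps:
D(G, r) = 3 + 3*G
Y(u) = -10 + 6*u (Y(u) = -16 + 2*(3 + 3*u) = -16 + (6 + 6*u) = -10 + 6*u)
j(O) = -44/79 (j(O) = (-10 - 166)/(355 - 39) = -176/316 = -176*1/316 = -44/79)
√(441412 + j(-236))/Y(59) = √(441412 - 44/79)/(-10 + 6*59) = √(34871504/79)/(-10 + 354) = (4*√172178051/79)/344 = (4*√172178051/79)*(1/344) = √172178051/6794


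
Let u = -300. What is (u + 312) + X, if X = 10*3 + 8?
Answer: 50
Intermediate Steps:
X = 38 (X = 30 + 8 = 38)
(u + 312) + X = (-300 + 312) + 38 = 12 + 38 = 50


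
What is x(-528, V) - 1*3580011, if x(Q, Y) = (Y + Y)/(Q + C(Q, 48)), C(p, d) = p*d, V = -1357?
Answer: -46311020939/12936 ≈ -3.5800e+6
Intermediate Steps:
C(p, d) = d*p
x(Q, Y) = 2*Y/(49*Q) (x(Q, Y) = (Y + Y)/(Q + 48*Q) = (2*Y)/((49*Q)) = (2*Y)*(1/(49*Q)) = 2*Y/(49*Q))
x(-528, V) - 1*3580011 = (2/49)*(-1357)/(-528) - 1*3580011 = (2/49)*(-1357)*(-1/528) - 3580011 = 1357/12936 - 3580011 = -46311020939/12936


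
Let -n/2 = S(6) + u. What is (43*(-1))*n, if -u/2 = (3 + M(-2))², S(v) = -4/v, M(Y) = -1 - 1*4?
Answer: -2236/3 ≈ -745.33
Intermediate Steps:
M(Y) = -5 (M(Y) = -1 - 4 = -5)
u = -8 (u = -2*(3 - 5)² = -2*(-2)² = -2*4 = -8)
n = 52/3 (n = -2*(-4/6 - 8) = -2*(-4*⅙ - 8) = -2*(-⅔ - 8) = -2*(-26/3) = 52/3 ≈ 17.333)
(43*(-1))*n = (43*(-1))*(52/3) = -43*52/3 = -2236/3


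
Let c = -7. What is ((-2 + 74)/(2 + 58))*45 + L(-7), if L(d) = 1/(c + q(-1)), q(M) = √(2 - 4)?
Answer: 2747/51 - I*√2/51 ≈ 53.863 - 0.02773*I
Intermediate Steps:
q(M) = I*√2 (q(M) = √(-2) = I*√2)
L(d) = 1/(-7 + I*√2)
((-2 + 74)/(2 + 58))*45 + L(-7) = ((-2 + 74)/(2 + 58))*45 + (-7/51 - I*√2/51) = (72/60)*45 + (-7/51 - I*√2/51) = (72*(1/60))*45 + (-7/51 - I*√2/51) = (6/5)*45 + (-7/51 - I*√2/51) = 54 + (-7/51 - I*√2/51) = 2747/51 - I*√2/51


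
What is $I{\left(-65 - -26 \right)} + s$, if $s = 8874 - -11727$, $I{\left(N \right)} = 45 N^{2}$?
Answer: $89046$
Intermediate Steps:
$s = 20601$ ($s = 8874 + 11727 = 20601$)
$I{\left(-65 - -26 \right)} + s = 45 \left(-65 - -26\right)^{2} + 20601 = 45 \left(-65 + 26\right)^{2} + 20601 = 45 \left(-39\right)^{2} + 20601 = 45 \cdot 1521 + 20601 = 68445 + 20601 = 89046$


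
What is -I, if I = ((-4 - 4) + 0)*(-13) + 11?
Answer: -115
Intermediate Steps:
I = 115 (I = (-8 + 0)*(-13) + 11 = -8*(-13) + 11 = 104 + 11 = 115)
-I = -1*115 = -115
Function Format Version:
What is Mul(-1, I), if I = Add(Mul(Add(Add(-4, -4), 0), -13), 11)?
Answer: -115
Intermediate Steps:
I = 115 (I = Add(Mul(Add(-8, 0), -13), 11) = Add(Mul(-8, -13), 11) = Add(104, 11) = 115)
Mul(-1, I) = Mul(-1, 115) = -115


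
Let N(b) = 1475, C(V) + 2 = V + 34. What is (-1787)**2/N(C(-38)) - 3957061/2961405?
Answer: 1890204451694/873614475 ≈ 2163.7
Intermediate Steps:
C(V) = 32 + V (C(V) = -2 + (V + 34) = -2 + (34 + V) = 32 + V)
(-1787)**2/N(C(-38)) - 3957061/2961405 = (-1787)**2/1475 - 3957061/2961405 = 3193369*(1/1475) - 3957061*1/2961405 = 3193369/1475 - 3957061/2961405 = 1890204451694/873614475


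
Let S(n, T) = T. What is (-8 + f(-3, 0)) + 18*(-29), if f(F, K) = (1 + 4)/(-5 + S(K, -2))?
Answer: -3715/7 ≈ -530.71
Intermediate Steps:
f(F, K) = -5/7 (f(F, K) = (1 + 4)/(-5 - 2) = 5/(-7) = 5*(-1/7) = -5/7)
(-8 + f(-3, 0)) + 18*(-29) = (-8 - 5/7) + 18*(-29) = -61/7 - 522 = -3715/7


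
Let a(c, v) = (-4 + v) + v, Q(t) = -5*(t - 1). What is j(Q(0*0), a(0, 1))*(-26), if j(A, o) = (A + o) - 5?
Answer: 52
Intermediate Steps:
Q(t) = 5 - 5*t (Q(t) = -5*(-1 + t) = 5 - 5*t)
a(c, v) = -4 + 2*v
j(A, o) = -5 + A + o
j(Q(0*0), a(0, 1))*(-26) = (-5 + (5 - 0*0) + (-4 + 2*1))*(-26) = (-5 + (5 - 5*0) + (-4 + 2))*(-26) = (-5 + (5 + 0) - 2)*(-26) = (-5 + 5 - 2)*(-26) = -2*(-26) = 52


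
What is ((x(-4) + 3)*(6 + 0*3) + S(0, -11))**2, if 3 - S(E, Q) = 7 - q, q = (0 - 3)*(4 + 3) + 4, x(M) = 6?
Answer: 1089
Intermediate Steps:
q = -17 (q = -3*7 + 4 = -21 + 4 = -17)
S(E, Q) = -21 (S(E, Q) = 3 - (7 - 1*(-17)) = 3 - (7 + 17) = 3 - 1*24 = 3 - 24 = -21)
((x(-4) + 3)*(6 + 0*3) + S(0, -11))**2 = ((6 + 3)*(6 + 0*3) - 21)**2 = (9*(6 + 0) - 21)**2 = (9*6 - 21)**2 = (54 - 21)**2 = 33**2 = 1089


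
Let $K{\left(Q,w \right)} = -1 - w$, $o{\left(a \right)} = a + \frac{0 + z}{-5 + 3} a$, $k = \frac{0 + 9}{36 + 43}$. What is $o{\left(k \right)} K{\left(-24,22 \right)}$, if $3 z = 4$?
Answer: $- \frac{69}{79} \approx -0.87342$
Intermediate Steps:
$z = \frac{4}{3}$ ($z = \frac{1}{3} \cdot 4 = \frac{4}{3} \approx 1.3333$)
$k = \frac{9}{79} \approx 0.11392$
$o{\left(a \right)} = \frac{a}{3}$ ($o{\left(a \right)} = a + \frac{0 + \frac{4}{3}}{-5 + 3} a = a + \frac{4}{3 \left(-2\right)} a = a + \frac{4}{3} \left(- \frac{1}{2}\right) a = a - \frac{2 a}{3} = \frac{a}{3}$)
$o{\left(k \right)} K{\left(-24,22 \right)} = \frac{1}{3} \cdot \frac{9}{79} \left(-1 - 22\right) = \frac{3 \left(-1 - 22\right)}{79} = \frac{3}{79} \left(-23\right) = - \frac{69}{79}$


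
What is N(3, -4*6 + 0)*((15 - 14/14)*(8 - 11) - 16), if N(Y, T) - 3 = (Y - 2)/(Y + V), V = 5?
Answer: -725/4 ≈ -181.25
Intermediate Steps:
N(Y, T) = 3 + (-2 + Y)/(5 + Y) (N(Y, T) = 3 + (Y - 2)/(Y + 5) = 3 + (-2 + Y)/(5 + Y))
N(3, -4*6 + 0)*((15 - 14/14)*(8 - 11) - 16) = ((13 + 4*3)/(5 + 3))*((15 - 14/14)*(8 - 11) - 16) = ((13 + 12)/8)*((15 - 14*1/14)*(-3) - 16) = ((⅛)*25)*((15 - 1)*(-3) - 16) = 25*(14*(-3) - 16)/8 = 25*(-42 - 16)/8 = (25/8)*(-58) = -725/4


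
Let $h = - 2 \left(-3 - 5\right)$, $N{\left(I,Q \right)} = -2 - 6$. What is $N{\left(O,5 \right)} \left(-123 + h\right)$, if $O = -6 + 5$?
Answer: $856$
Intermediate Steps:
$O = -1$
$N{\left(I,Q \right)} = -8$ ($N{\left(I,Q \right)} = -2 - 6 = -8$)
$h = 16$ ($h = \left(-2\right) \left(-8\right) = 16$)
$N{\left(O,5 \right)} \left(-123 + h\right) = - 8 \left(-123 + 16\right) = \left(-8\right) \left(-107\right) = 856$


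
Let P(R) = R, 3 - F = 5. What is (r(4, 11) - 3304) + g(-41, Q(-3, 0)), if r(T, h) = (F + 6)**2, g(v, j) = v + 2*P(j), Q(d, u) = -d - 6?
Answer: -3335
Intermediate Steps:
F = -2 (F = 3 - 1*5 = 3 - 5 = -2)
Q(d, u) = -6 - d
g(v, j) = v + 2*j
r(T, h) = 16 (r(T, h) = (-2 + 6)**2 = 4**2 = 16)
(r(4, 11) - 3304) + g(-41, Q(-3, 0)) = (16 - 3304) + (-41 + 2*(-6 - 1*(-3))) = -3288 + (-41 + 2*(-6 + 3)) = -3288 + (-41 + 2*(-3)) = -3288 + (-41 - 6) = -3288 - 47 = -3335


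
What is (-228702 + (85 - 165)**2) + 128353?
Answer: -93949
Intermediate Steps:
(-228702 + (85 - 165)**2) + 128353 = (-228702 + (-80)**2) + 128353 = (-228702 + 6400) + 128353 = -222302 + 128353 = -93949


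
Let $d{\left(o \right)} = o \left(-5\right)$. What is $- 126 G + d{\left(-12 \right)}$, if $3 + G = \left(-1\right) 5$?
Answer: $1068$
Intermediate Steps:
$G = -8$ ($G = -3 - 5 = -8$)
$d{\left(o \right)} = - 5 o$
$- 126 G + d{\left(-12 \right)} = \left(-126\right) \left(-8\right) - -60 = 1008 + 60 = 1068$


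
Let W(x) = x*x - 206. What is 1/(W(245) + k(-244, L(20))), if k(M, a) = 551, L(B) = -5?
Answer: 1/60370 ≈ 1.6565e-5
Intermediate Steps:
W(x) = -206 + x**2 (W(x) = x**2 - 206 = -206 + x**2)
1/(W(245) + k(-244, L(20))) = 1/((-206 + 245**2) + 551) = 1/((-206 + 60025) + 551) = 1/(59819 + 551) = 1/60370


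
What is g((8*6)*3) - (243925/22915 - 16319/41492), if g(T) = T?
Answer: 25433331141/190157836 ≈ 133.75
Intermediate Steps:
g((8*6)*3) - (243925/22915 - 16319/41492) = (8*6)*3 - (243925/22915 - 16319/41492) = 48*3 - (243925*(1/22915) - 16319*1/41492) = 144 - (48785/4583 - 16319/41492) = 144 - 1*1949397243/190157836 = 144 - 1949397243/190157836 = 25433331141/190157836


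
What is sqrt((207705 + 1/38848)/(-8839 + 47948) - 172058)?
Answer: I*sqrt(6205435182383586859045)/189913304 ≈ 414.79*I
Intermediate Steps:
sqrt((207705 + 1/38848)/(-8839 + 47948) - 172058) = sqrt((207705 + 1/38848)/39109 - 172058) = sqrt((8068923841/38848)*(1/39109) - 172058) = sqrt(8068923841/1519306432 - 172058) = sqrt(-261400757153215/1519306432) = I*sqrt(6205435182383586859045)/189913304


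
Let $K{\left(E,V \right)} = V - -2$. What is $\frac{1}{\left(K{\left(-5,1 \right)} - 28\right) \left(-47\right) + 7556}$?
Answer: $\frac{1}{8731} \approx 0.00011453$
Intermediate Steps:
$K{\left(E,V \right)} = 2 + V$ ($K{\left(E,V \right)} = V + 2 = 2 + V$)
$\frac{1}{\left(K{\left(-5,1 \right)} - 28\right) \left(-47\right) + 7556} = \frac{1}{\left(\left(2 + 1\right) - 28\right) \left(-47\right) + 7556} = \frac{1}{\left(3 - 28\right) \left(-47\right) + 7556} = \frac{1}{\left(-25\right) \left(-47\right) + 7556} = \frac{1}{1175 + 7556} = \frac{1}{8731}$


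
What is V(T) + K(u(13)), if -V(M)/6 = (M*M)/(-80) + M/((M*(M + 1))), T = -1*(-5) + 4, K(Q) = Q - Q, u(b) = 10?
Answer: 219/40 ≈ 5.4750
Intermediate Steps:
K(Q) = 0
T = 9 (T = 5 + 4 = 9)
V(M) = -6/(1 + M) + 3*M**2/40 (V(M) = -6*((M*M)/(-80) + M/((M*(M + 1)))) = -6*(M**2*(-1/80) + M/((M*(1 + M)))) = -6*(-M**2/80 + M*(1/(M*(1 + M)))) = -6*(-M**2/80 + 1/(1 + M)) = -6*(1/(1 + M) - M**2/80) = -6/(1 + M) + 3*M**2/40)
V(T) + K(u(13)) = 3*(-80 + 9**2 + 9**3)/(40*(1 + 9)) + 0 = (3/40)*(-80 + 81 + 729)/10 + 0 = (3/40)*(1/10)*730 + 0 = 219/40 + 0 = 219/40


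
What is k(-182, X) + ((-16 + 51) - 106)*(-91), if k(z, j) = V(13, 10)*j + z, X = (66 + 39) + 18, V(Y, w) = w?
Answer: 7509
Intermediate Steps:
X = 123 (X = 105 + 18 = 123)
k(z, j) = z + 10*j (k(z, j) = 10*j + z = z + 10*j)
k(-182, X) + ((-16 + 51) - 106)*(-91) = (-182 + 10*123) + ((-16 + 51) - 106)*(-91) = (-182 + 1230) + (35 - 106)*(-91) = 1048 - 71*(-91) = 1048 + 6461 = 7509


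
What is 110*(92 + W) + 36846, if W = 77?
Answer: 55436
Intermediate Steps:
110*(92 + W) + 36846 = 110*(92 + 77) + 36846 = 110*169 + 36846 = 18590 + 36846 = 55436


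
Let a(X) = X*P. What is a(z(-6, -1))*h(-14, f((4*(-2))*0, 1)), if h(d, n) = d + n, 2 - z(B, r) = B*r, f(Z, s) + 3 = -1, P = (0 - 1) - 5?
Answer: -432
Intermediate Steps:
P = -6 (P = -1 - 5 = -6)
f(Z, s) = -4 (f(Z, s) = -3 - 1 = -4)
z(B, r) = 2 - B*r
a(X) = -6*X (a(X) = X*(-6) = -6*X)
a(z(-6, -1))*h(-14, f((4*(-2))*0, 1)) = (-6*(2 - 1*(-6)*(-1)))*(-14 - 4) = -6*(2 - 6)*(-18) = -6*(-4)*(-18) = 24*(-18) = -432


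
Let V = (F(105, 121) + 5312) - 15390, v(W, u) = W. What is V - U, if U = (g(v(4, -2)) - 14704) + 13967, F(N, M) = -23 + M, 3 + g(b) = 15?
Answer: -9255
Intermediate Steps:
g(b) = 12 (g(b) = -3 + 15 = 12)
V = -9980 (V = ((-23 + 121) + 5312) - 15390 = (98 + 5312) - 15390 = 5410 - 15390 = -9980)
U = -725 (U = (12 - 14704) + 13967 = -14692 + 13967 = -725)
V - U = -9980 - 1*(-725) = -9980 + 725 = -9255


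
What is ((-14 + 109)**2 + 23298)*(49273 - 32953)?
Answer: 527511360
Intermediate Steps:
((-14 + 109)**2 + 23298)*(49273 - 32953) = (95**2 + 23298)*16320 = (9025 + 23298)*16320 = 32323*16320 = 527511360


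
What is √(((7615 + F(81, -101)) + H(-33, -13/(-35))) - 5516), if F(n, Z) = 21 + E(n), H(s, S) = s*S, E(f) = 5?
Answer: √2588110/35 ≈ 45.965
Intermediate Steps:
H(s, S) = S*s
F(n, Z) = 26 (F(n, Z) = 21 + 5 = 26)
√(((7615 + F(81, -101)) + H(-33, -13/(-35))) - 5516) = √(((7615 + 26) - 13/(-35)*(-33)) - 5516) = √((7641 - 13*(-1/35)*(-33)) - 5516) = √((7641 + (13/35)*(-33)) - 5516) = √((7641 - 429/35) - 5516) = √(267006/35 - 5516) = √(73946/35) = √2588110/35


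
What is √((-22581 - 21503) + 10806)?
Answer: I*√33278 ≈ 182.42*I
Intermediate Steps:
√((-22581 - 21503) + 10806) = √(-44084 + 10806) = √(-33278) = I*√33278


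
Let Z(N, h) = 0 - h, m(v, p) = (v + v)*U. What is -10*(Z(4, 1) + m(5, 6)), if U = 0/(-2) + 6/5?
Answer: -110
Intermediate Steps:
U = 6/5 (U = 0*(-½) + 6*(⅕) = 0 + 6/5 = 6/5 ≈ 1.2000)
m(v, p) = 12*v/5 (m(v, p) = (v + v)*(6/5) = (2*v)*(6/5) = 12*v/5)
Z(N, h) = -h
-10*(Z(4, 1) + m(5, 6)) = -10*(-1*1 + (12/5)*5) = -10*(-1 + 12) = -10*11 = -110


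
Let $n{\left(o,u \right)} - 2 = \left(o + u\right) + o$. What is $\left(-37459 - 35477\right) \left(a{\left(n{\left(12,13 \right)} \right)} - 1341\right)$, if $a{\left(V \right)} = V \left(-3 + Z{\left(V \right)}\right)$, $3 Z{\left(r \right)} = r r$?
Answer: $-1335822840$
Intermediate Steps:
$Z{\left(r \right)} = \frac{r^{2}}{3}$ ($Z{\left(r \right)} = \frac{r r}{3} = \frac{r^{2}}{3}$)
$n{\left(o,u \right)} = 2 + u + 2 o$ ($n{\left(o,u \right)} = 2 + \left(\left(o + u\right) + o\right) = 2 + \left(u + 2 o\right) = 2 + u + 2 o$)
$a{\left(V \right)} = V \left(-3 + \frac{V^{2}}{3}\right)$
$\left(-37459 - 35477\right) \left(a{\left(n{\left(12,13 \right)} \right)} - 1341\right) = \left(-37459 - 35477\right) \left(\frac{\left(2 + 13 + 2 \cdot 12\right) \left(-9 + \left(2 + 13 + 2 \cdot 12\right)^{2}\right)}{3} - 1341\right) = - 72936 \left(\frac{\left(2 + 13 + 24\right) \left(-9 + \left(2 + 13 + 24\right)^{2}\right)}{3} - 1341\right) = - 72936 \left(\frac{1}{3} \cdot 39 \left(-9 + 39^{2}\right) - 1341\right) = - 72936 \left(\frac{1}{3} \cdot 39 \left(-9 + 1521\right) - 1341\right) = - 72936 \left(\frac{1}{3} \cdot 39 \cdot 1512 - 1341\right) = - 72936 \left(19656 - 1341\right) = \left(-72936\right) 18315 = -1335822840$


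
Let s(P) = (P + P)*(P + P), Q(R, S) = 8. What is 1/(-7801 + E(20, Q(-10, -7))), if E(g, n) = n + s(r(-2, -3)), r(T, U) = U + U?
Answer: -1/7649 ≈ -0.00013074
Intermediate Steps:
r(T, U) = 2*U
s(P) = 4*P**2 (s(P) = (2*P)*(2*P) = 4*P**2)
E(g, n) = 144 + n (E(g, n) = n + 4*(2*(-3))**2 = n + 4*(-6)**2 = n + 4*36 = n + 144 = 144 + n)
1/(-7801 + E(20, Q(-10, -7))) = 1/(-7801 + (144 + 8)) = 1/(-7801 + 152) = 1/(-7649) = -1/7649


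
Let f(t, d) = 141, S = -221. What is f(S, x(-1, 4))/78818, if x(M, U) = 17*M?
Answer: 141/78818 ≈ 0.0017889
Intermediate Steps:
f(S, x(-1, 4))/78818 = 141/78818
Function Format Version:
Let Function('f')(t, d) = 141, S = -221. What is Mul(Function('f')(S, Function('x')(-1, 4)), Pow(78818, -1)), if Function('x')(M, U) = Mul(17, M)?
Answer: Rational(141, 78818) ≈ 0.0017889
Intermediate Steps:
Mul(Function('f')(S, Function('x')(-1, 4)), Pow(78818, -1)) = Mul(141, Pow(78818, -1)) = Mul(141, Rational(1, 78818)) = Rational(141, 78818)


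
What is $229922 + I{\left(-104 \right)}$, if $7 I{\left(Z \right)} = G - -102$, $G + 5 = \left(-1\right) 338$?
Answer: $\frac{1609213}{7} \approx 2.2989 \cdot 10^{5}$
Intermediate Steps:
$G = -343$ ($G = -5 - 338 = -343$)
$I{\left(Z \right)} = - \frac{241}{7}$ ($I{\left(Z \right)} = \frac{-343 - -102}{7} = \frac{-343 + 102}{7} = \frac{1}{7} \left(-241\right) = - \frac{241}{7}$)
$229922 + I{\left(-104 \right)} = 229922 - \frac{241}{7} = \frac{1609213}{7}$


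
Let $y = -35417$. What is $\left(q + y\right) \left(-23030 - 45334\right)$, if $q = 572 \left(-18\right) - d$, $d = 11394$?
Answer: $3904062948$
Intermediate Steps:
$q = -21690$ ($q = 572 \left(-18\right) - 11394 = -10296 - 11394 = -21690$)
$\left(q + y\right) \left(-23030 - 45334\right) = \left(-21690 - 35417\right) \left(-23030 - 45334\right) = \left(-57107\right) \left(-68364\right) = 3904062948$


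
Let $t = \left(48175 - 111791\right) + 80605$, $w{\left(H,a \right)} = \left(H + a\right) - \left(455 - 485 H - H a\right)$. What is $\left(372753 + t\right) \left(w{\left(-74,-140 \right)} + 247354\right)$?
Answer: $86193392010$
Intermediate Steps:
$w{\left(H,a \right)} = -455 + a + 486 H + H a$ ($w{\left(H,a \right)} = \left(H + a\right) + \left(-455 + 485 H + H a\right) = -455 + a + 486 H + H a$)
$t = 16989$ ($t = -63616 + 80605 = 16989$)
$\left(372753 + t\right) \left(w{\left(-74,-140 \right)} + 247354\right) = \left(372753 + 16989\right) \left(\left(-455 - 140 + 486 \left(-74\right) - -10360\right) + 247354\right) = 389742 \left(\left(-455 - 140 - 35964 + 10360\right) + 247354\right) = 389742 \left(-26199 + 247354\right) = 389742 \cdot 221155 = 86193392010$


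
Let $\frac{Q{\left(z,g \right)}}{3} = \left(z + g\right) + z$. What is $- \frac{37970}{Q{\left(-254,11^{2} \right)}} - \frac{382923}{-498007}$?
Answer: $\frac{19353899393}{578186127} \approx 33.473$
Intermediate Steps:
$Q{\left(z,g \right)} = 3 g + 6 z$ ($Q{\left(z,g \right)} = 3 \left(\left(z + g\right) + z\right) = 3 \left(\left(g + z\right) + z\right) = 3 \left(g + 2 z\right) = 3 g + 6 z$)
$- \frac{37970}{Q{\left(-254,11^{2} \right)}} - \frac{382923}{-498007} = - \frac{37970}{3 \cdot 11^{2} + 6 \left(-254\right)} - \frac{382923}{-498007} = - \frac{37970}{3 \cdot 121 - 1524} - - \frac{382923}{498007} = - \frac{37970}{363 - 1524} + \frac{382923}{498007} = - \frac{37970}{-1161} + \frac{382923}{498007} = \left(-37970\right) \left(- \frac{1}{1161}\right) + \frac{382923}{498007} = \frac{37970}{1161} + \frac{382923}{498007} = \frac{19353899393}{578186127}$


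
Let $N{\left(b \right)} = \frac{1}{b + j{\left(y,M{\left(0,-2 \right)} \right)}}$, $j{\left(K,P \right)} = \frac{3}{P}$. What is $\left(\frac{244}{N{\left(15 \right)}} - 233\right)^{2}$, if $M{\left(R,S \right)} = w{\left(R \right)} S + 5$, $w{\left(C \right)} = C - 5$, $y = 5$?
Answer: $\frac{302029641}{25} \approx 1.2081 \cdot 10^{7}$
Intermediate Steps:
$w{\left(C \right)} = -5 + C$
$M{\left(R,S \right)} = 5 + S \left(-5 + R\right)$ ($M{\left(R,S \right)} = \left(-5 + R\right) S + 5 = S \left(-5 + R\right) + 5 = 5 + S \left(-5 + R\right)$)
$N{\left(b \right)} = \frac{1}{\frac{1}{5} + b}$ ($N{\left(b \right)} = \frac{1}{b + \frac{3}{5 - 2 \left(-5 + 0\right)}} = \frac{1}{b + \frac{3}{5 - -10}} = \frac{1}{b + \frac{3}{5 + 10}} = \frac{1}{b + \frac{3}{15}} = \frac{1}{b + 3 \cdot \frac{1}{15}} = \frac{1}{b + \frac{1}{5}} = \frac{1}{\frac{1}{5} + b}$)
$\left(\frac{244}{N{\left(15 \right)}} - 233\right)^{2} = \left(\frac{244}{5 \frac{1}{1 + 5 \cdot 15}} - 233\right)^{2} = \left(\frac{244}{5 \frac{1}{1 + 75}} - 233\right)^{2} = \left(\frac{244}{5 \cdot \frac{1}{76}} - 233\right)^{2} = \left(\frac{244}{\frac{5}{76}} - 233\right)^{2} = \left(244 \cdot \frac{76}{5} - 233\right)^{2} = \left(\frac{18544}{5} - 233\right)^{2} = \left(\frac{17379}{5}\right)^{2} = \frac{302029641}{25}$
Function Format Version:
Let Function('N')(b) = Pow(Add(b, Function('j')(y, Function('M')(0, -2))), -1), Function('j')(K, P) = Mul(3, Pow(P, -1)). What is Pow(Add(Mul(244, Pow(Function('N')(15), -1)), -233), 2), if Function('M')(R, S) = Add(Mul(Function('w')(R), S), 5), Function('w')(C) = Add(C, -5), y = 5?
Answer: Rational(302029641, 25) ≈ 1.2081e+7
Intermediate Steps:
Function('w')(C) = Add(-5, C)
Function('M')(R, S) = Add(5, Mul(S, Add(-5, R))) (Function('M')(R, S) = Add(Mul(Add(-5, R), S), 5) = Add(Mul(S, Add(-5, R)), 5) = Add(5, Mul(S, Add(-5, R))))
Function('N')(b) = Pow(Add(Rational(1, 5), b), -1) (Function('N')(b) = Pow(Add(b, Mul(3, Pow(Add(5, Mul(-2, Add(-5, 0))), -1))), -1) = Pow(Add(b, Mul(3, Pow(Add(5, Mul(-2, -5)), -1))), -1) = Pow(Add(b, Mul(3, Pow(Add(5, 10), -1))), -1) = Pow(Add(b, Mul(3, Pow(15, -1))), -1) = Pow(Add(b, Mul(3, Rational(1, 15))), -1) = Pow(Add(b, Rational(1, 5)), -1) = Pow(Add(Rational(1, 5), b), -1))
Pow(Add(Mul(244, Pow(Function('N')(15), -1)), -233), 2) = Pow(Add(Mul(244, Pow(Mul(5, Pow(Add(1, Mul(5, 15)), -1)), -1)), -233), 2) = Pow(Add(Mul(244, Pow(Mul(5, Pow(Add(1, 75), -1)), -1)), -233), 2) = Pow(Add(Mul(244, Pow(Mul(5, Pow(76, -1)), -1)), -233), 2) = Pow(Add(Mul(244, Pow(Mul(5, Rational(1, 76)), -1)), -233), 2) = Pow(Add(Mul(244, Pow(Rational(5, 76), -1)), -233), 2) = Pow(Add(Mul(244, Rational(76, 5)), -233), 2) = Pow(Add(Rational(18544, 5), -233), 2) = Pow(Rational(17379, 5), 2) = Rational(302029641, 25)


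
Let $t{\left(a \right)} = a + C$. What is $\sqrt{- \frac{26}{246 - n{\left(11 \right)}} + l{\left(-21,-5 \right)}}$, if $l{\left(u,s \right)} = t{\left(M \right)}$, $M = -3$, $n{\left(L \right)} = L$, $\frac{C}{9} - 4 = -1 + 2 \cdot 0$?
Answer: $\frac{\sqrt{1319290}}{235} \approx 4.8877$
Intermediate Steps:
$C = 27$ ($C = 36 + 9 \left(-1 + 2 \cdot 0\right) = 36 + 9 \left(-1 + 0\right) = 36 + 9 \left(-1\right) = 36 - 9 = 27$)
$t{\left(a \right)} = 27 + a$ ($t{\left(a \right)} = a + 27 = 27 + a$)
$l{\left(u,s \right)} = 24$ ($l{\left(u,s \right)} = 27 - 3 = 24$)
$\sqrt{- \frac{26}{246 - n{\left(11 \right)}} + l{\left(-21,-5 \right)}} = \sqrt{- \frac{26}{246 - 11} + 24} = \sqrt{- \frac{26}{235} + 24} = \sqrt{\frac{5614}{235}} = \frac{\sqrt{1319290}}{235}$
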